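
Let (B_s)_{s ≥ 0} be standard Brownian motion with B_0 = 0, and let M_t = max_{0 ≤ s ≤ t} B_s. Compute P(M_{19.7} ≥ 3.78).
P(M_{19.7} ≥ 3.78) = 2·P(B_{19.7} ≥ 3.78) = 2(1 − Φ(3.78/√19.7)) ≈ 0.3944

By the reflection principle for Brownian motion, P(M_t ≥ a) = 2 · P(B_t ≥ a) for a ≥ 0. Since B_t ~ N(0, t), P(B_t ≥ 3.78) = 1 − Φ(3.78/√t) = 1 − Φ(3.78/√19.7) = 1 − Φ(0.8516). So
  P(M_{19.7} ≥ 3.78) = 2(1 − Φ(0.8516)) ≈ 0.3944.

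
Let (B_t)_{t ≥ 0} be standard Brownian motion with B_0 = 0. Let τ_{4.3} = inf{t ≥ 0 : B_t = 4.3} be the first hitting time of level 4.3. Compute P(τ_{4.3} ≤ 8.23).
P(τ_{4.3} ≤ 8.23) = 2(1 − Φ(4.3/√8.23)) = 2(1 − Φ(1.4989)) ≈ 0.1339

By the reflection principle for standard BM, P(τ_b ≤ t) = 2 · P(B_t ≥ b). Since B_t ~ N(0, t), P(B_t ≥ 4.3) = 1 − Φ(4.3/√t) = 1 − Φ(4.3/√8.23) = 1 − Φ(1.4989) ≈ 0.06695. Doubling: P(τ_{4.3} ≤ 8.23) ≈ 2 · 0.06695 = 0.13390 ≈ 0.1339.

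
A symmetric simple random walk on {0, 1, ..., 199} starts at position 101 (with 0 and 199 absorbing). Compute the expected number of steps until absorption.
E[τ | X_0 = 101] = 9898

Let v_k = E[τ | X_0 = k]. Boundary: v_0 = v_199 = 0. Recurrence: v_k = 1 + (v_{k-1} + v_{k+1})/2 for 1 ≤ k ≤ 198. The particular solution to v_k − (v_{k-1} + v_{k+1})/2 = 1 is v_k = −k^2. Adding homogeneous solution A + B k and matching boundaries gives v_k = k (199 − k). Substituting k = 101: v_101 = 101 · 98 = 9898.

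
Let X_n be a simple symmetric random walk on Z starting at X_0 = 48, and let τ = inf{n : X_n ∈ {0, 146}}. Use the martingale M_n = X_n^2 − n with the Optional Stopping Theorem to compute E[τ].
E[τ] = 4704

M_n = X_n^2 − n is a martingale (since E[X_{n+1}^2 | F_n] = X_n^2 + 1). By OST (τ has finite mean in a bounded region), E[M_τ] = E[M_0] = X_0^2 − 0 = 48^2 = 2304. Also E[M_τ] = E[X_τ^2] − E[τ]. The walk exits at 0 or 146, with P(hit 146 first) = 48/146, so E[X_τ^2] = 146^2 · 48/146 + 0 = 7008. Thus E[τ] = E[X_τ^2] − E[M_τ] = 7008 − 2304 = 4704 = 48(146 − 48) = 4704.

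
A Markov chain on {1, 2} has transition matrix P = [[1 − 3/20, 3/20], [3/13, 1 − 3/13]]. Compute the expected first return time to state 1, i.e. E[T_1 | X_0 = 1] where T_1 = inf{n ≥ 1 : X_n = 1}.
E[T_1 | X_0 = 1] = 1/π_1 = 33/20

For an irreducible recurrent Markov chain with stationary distribution π, E[T_i | X_0 = i] = 1/π_i (Kac's formula). Here π_1 = (3/13)/(3/20 + 3/13) = (3/13)/(99/260) = 20/33, so E[T_1 | X_0 = 1] = 1/π_1 = (3/20 + 3/13)/(3/13) = (99/260)/(3/13) = 33/20.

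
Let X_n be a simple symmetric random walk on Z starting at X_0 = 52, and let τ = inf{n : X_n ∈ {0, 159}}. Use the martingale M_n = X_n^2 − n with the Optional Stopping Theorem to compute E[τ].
E[τ] = 5564

M_n = X_n^2 − n is a martingale (since E[X_{n+1}^2 | F_n] = X_n^2 + 1). By OST (τ has finite mean in a bounded region), E[M_τ] = E[M_0] = X_0^2 − 0 = 52^2 = 2704. Also E[M_τ] = E[X_τ^2] − E[τ]. The walk exits at 0 or 159, with P(hit 159 first) = 52/159, so E[X_τ^2] = 159^2 · 52/159 + 0 = 8268. Thus E[τ] = E[X_τ^2] − E[M_τ] = 8268 − 2704 = 5564 = 52(159 − 52) = 5564.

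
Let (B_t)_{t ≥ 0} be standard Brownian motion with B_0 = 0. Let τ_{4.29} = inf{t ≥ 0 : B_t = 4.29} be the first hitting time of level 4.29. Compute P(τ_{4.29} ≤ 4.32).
P(τ_{4.29} ≤ 4.32) = 2(1 − Φ(4.29/√4.32)) = 2(1 − Φ(2.0640)) ≈ 0.0390

By the reflection principle for standard BM, P(τ_b ≤ t) = 2 · P(B_t ≥ b). Since B_t ~ N(0, t), P(B_t ≥ 4.29) = 1 − Φ(4.29/√t) = 1 − Φ(4.29/√4.32) = 1 − Φ(2.0640) ≈ 0.01951. Doubling: P(τ_{4.29} ≤ 4.32) ≈ 2 · 0.01951 = 0.03902 ≈ 0.0390.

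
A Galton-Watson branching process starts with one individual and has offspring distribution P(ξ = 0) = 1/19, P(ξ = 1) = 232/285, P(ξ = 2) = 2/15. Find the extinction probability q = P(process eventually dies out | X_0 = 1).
q = 15/38

The pgf is f(s) = 1/19 + 232/285·s + 2/15·s². The extinction probability q is the smallest fixed point of f in [0, 1]. Setting s = f(s):
  2/15·s² + (232/285 − 1)·s + 1/19 = 0
  2/15·s² − (1/19 + 2/15)·s + 1/19 = 0
which factors as (s − 1)·(2/15·s − 1/19) = 0, giving roots s = 1 and s = (1/19)/(2/15) = 15/38.
Mean offspring μ = 232/285 + 2·2/15 = 308/285 > 1 (supercritical), so q < 1. The extinction probability is the smaller root: q = (1/19)/(2/15) = 15/38.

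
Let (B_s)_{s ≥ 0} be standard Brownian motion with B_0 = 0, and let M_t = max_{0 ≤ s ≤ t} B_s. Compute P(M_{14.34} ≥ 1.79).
P(M_{14.34} ≥ 1.79) = 2·P(B_{14.34} ≥ 1.79) = 2(1 − Φ(1.79/√14.34)) ≈ 0.6364

By the reflection principle for Brownian motion, P(M_t ≥ a) = 2 · P(B_t ≥ a) for a ≥ 0. Since B_t ~ N(0, t), P(B_t ≥ 1.79) = 1 − Φ(1.79/√t) = 1 − Φ(1.79/√14.34) = 1 − Φ(0.4727). So
  P(M_{14.34} ≥ 1.79) = 2(1 − Φ(0.4727)) ≈ 0.6364.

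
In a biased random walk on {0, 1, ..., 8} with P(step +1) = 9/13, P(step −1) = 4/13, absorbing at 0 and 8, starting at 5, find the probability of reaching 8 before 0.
P(hit 8 before 0) = (1 − (4/9)^5) / (1 − (4/9)^8) = 8460045/8596237

Let u_k denote P(reach 8 before 0 | start at k). Boundary: u_0 = 0, u_8 = 1. Recurrence: u_k = 9/13·u_{k+1} + 4/13·u_{k-1} for 1 ≤ k ≤ 7. Try u_k = A + B·r^k with r = q/p = (4/13)/(9/13) = 4/9. Substitution satisfies the recurrence; boundary conditions give:
  u_k = (1 − r^k) / (1 − r^N) = (1 − (4/9)^5) / (1 − (4/9)^8) = 8460045/8596237.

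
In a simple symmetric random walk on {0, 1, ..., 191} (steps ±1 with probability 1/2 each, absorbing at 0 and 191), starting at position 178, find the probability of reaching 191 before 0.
P(hit 191 before 0) = 178/191

Let u_k = P(hit 191 before 0 | start at k). Then u_0 = 0, u_191 = 1, and u_k = u_{k-1}/2 + u_{k+1}/2 for 1 ≤ k ≤ 190. This harmonic recurrence is solved by u_k = k/191, giving u_178 = 178/191.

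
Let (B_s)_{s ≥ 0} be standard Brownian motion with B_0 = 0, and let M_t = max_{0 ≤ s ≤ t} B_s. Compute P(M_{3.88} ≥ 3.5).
P(M_{3.88} ≥ 3.5) = 2·P(B_{3.88} ≥ 3.5) = 2(1 − Φ(3.5/√3.88)) ≈ 0.0756

By the reflection principle for Brownian motion, P(M_t ≥ a) = 2 · P(B_t ≥ a) for a ≥ 0. Since B_t ~ N(0, t), P(B_t ≥ 3.5) = 1 − Φ(3.5/√t) = 1 − Φ(3.5/√3.88) = 1 − Φ(1.7769). So
  P(M_{3.88} ≥ 3.5) = 2(1 − Φ(1.7769)) ≈ 0.0756.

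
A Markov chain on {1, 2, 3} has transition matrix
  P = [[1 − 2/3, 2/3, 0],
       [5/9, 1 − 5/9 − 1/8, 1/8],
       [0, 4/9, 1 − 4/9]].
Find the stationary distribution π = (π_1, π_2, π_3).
π = (80/203, 96/203, 27/203)

This is a birth-death chain on three states, which satisfies detailed balance: π_1 · P_{12} = π_2 · P_{21} and π_2 · P_{23} = π_3 · P_{32}.
From π_1 · 2/3 = π_2 · 5/9: π_2/π_1 = (2/3)/(5/9) = 6/5.
From π_2 · 1/8 = π_3 · 4/9: π_3/π_2 = (1/8)/(4/9) = 9/32.
Take π_1 proportional to 1; then unnormalized π = (1, 6/5, 27/80). Normalize by dividing by the sum 203/80:
  π = (80/203, 96/203, 27/203).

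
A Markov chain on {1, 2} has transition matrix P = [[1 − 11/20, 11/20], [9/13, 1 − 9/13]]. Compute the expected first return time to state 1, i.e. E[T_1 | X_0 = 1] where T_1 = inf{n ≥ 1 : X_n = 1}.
E[T_1 | X_0 = 1] = 1/π_1 = 323/180

For an irreducible recurrent Markov chain with stationary distribution π, E[T_i | X_0 = i] = 1/π_i (Kac's formula). Here π_1 = (9/13)/(11/20 + 9/13) = (9/13)/(323/260) = 180/323, so E[T_1 | X_0 = 1] = 1/π_1 = (11/20 + 9/13)/(9/13) = (323/260)/(9/13) = 323/180.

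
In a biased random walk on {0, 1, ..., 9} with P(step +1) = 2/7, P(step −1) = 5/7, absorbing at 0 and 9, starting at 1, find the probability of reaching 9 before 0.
P(hit 9 before 0) = (1 − (5/2)^1) / (1 − (5/2)^9) = 256/650871

Let u_k denote P(reach 9 before 0 | start at k). Boundary: u_0 = 0, u_9 = 1. Recurrence: u_k = 2/7·u_{k+1} + 5/7·u_{k-1} for 1 ≤ k ≤ 8. Try u_k = A + B·r^k with r = q/p = (5/7)/(2/7) = 5/2. Substitution satisfies the recurrence; boundary conditions give:
  u_k = (1 − r^k) / (1 − r^N) = (1 − (5/2)^1) / (1 − (5/2)^9) = 256/650871.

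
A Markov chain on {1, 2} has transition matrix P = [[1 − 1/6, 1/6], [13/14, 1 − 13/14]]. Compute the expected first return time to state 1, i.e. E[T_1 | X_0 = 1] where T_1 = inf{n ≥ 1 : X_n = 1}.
E[T_1 | X_0 = 1] = 1/π_1 = 46/39

For an irreducible recurrent Markov chain with stationary distribution π, E[T_i | X_0 = i] = 1/π_i (Kac's formula). Here π_1 = (13/14)/(1/6 + 13/14) = (13/14)/(23/21) = 39/46, so E[T_1 | X_0 = 1] = 1/π_1 = (1/6 + 13/14)/(13/14) = (23/21)/(13/14) = 46/39.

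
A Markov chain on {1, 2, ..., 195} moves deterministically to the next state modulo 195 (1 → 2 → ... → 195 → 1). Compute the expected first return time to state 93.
E[T_93 | X_0 = 93] = 195

The chain cycles deterministically, so starting at state 93 it returns in exactly 195 steps. Equivalently, the stationary distribution is uniform π_j = 1/195 for every state j, so by Kac's formula E[T_93] = 1/π_93 = 195.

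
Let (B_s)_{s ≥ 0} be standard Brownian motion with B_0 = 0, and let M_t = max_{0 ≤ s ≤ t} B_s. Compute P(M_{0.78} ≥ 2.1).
P(M_{0.78} ≥ 2.1) = 2·P(B_{0.78} ≥ 2.1) = 2(1 − Φ(2.1/√0.78)) ≈ 0.0174

By the reflection principle for Brownian motion, P(M_t ≥ a) = 2 · P(B_t ≥ a) for a ≥ 0. Since B_t ~ N(0, t), P(B_t ≥ 2.1) = 1 − Φ(2.1/√t) = 1 − Φ(2.1/√0.78) = 1 − Φ(2.3778). So
  P(M_{0.78} ≥ 2.1) = 2(1 − Φ(2.3778)) ≈ 0.0174.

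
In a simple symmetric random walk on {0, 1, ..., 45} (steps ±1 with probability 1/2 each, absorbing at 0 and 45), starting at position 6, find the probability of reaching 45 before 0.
P(hit 45 before 0) = 6/45 = 2/15

Let u_k = P(hit 45 before 0 | start at k). Then u_0 = 0, u_45 = 1, and u_k = u_{k-1}/2 + u_{k+1}/2 for 1 ≤ k ≤ 44. This harmonic recurrence is solved by u_k = k/45, giving u_6 = 6/45 = 2/15.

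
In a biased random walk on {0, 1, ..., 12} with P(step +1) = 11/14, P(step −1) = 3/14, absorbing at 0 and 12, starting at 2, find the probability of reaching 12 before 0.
P(hit 12 before 0) = (1 − (3/11)^2) / (1 − (3/11)^12) = 25937424601/28021677190

Let u_k denote P(reach 12 before 0 | start at k). Boundary: u_0 = 0, u_12 = 1. Recurrence: u_k = 11/14·u_{k+1} + 3/14·u_{k-1} for 1 ≤ k ≤ 11. Try u_k = A + B·r^k with r = q/p = (3/14)/(11/14) = 3/11. Substitution satisfies the recurrence; boundary conditions give:
  u_k = (1 − r^k) / (1 − r^N) = (1 − (3/11)^2) / (1 − (3/11)^12) = 25937424601/28021677190.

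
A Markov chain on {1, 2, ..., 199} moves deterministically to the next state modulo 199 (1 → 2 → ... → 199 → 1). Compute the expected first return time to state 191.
E[T_191 | X_0 = 191] = 199

The chain cycles deterministically, so starting at state 191 it returns in exactly 199 steps. Equivalently, the stationary distribution is uniform π_j = 1/199 for every state j, so by Kac's formula E[T_191] = 1/π_191 = 199.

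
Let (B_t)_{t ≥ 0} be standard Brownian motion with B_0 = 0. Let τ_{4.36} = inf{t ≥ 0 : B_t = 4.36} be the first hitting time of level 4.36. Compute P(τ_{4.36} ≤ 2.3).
P(τ_{4.36} ≤ 2.3) = 2(1 − Φ(4.36/√2.3)) = 2(1 − Φ(2.8749)) ≈ 0.0040

By the reflection principle for standard BM, P(τ_b ≤ t) = 2 · P(B_t ≥ b). Since B_t ~ N(0, t), P(B_t ≥ 4.36) = 1 − Φ(4.36/√t) = 1 − Φ(4.36/√2.3) = 1 − Φ(2.8749) ≈ 0.00202. Doubling: P(τ_{4.36} ≤ 2.3) ≈ 2 · 0.00202 = 0.00404 ≈ 0.0040.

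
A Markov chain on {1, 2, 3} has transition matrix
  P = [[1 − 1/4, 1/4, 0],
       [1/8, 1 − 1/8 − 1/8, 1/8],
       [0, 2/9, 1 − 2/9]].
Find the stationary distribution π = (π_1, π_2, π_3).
π = (8/33, 16/33, 3/11)

This is a birth-death chain on three states, which satisfies detailed balance: π_1 · P_{12} = π_2 · P_{21} and π_2 · P_{23} = π_3 · P_{32}.
From π_1 · 1/4 = π_2 · 1/8: π_2/π_1 = (1/4)/(1/8) = 2.
From π_2 · 1/8 = π_3 · 2/9: π_3/π_2 = (1/8)/(2/9) = 9/16.
Take π_1 proportional to 1; then unnormalized π = (1, 2, 9/8). Normalize by dividing by the sum 33/8:
  π = (8/33, 16/33, 3/11).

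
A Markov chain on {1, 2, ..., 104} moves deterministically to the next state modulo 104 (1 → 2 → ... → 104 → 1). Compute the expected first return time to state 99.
E[T_99 | X_0 = 99] = 104

The chain cycles deterministically, so starting at state 99 it returns in exactly 104 steps. Equivalently, the stationary distribution is uniform π_j = 1/104 for every state j, so by Kac's formula E[T_99] = 1/π_99 = 104.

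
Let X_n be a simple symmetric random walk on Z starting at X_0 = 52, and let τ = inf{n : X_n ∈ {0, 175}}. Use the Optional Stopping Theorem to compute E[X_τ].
E[X_τ] = 52

X_n is a martingale and τ is a bounded-mean stopping time (indeed τ is finite a.s. with bounded expectation since the walk is in a bounded region). By the OST, E[X_τ] = E[X_0] = 52. Equivalently: E[X_τ] = 175 · P(hit 175 first) + 0 · P(hit 0 first) = 175 · (52/175) = 52.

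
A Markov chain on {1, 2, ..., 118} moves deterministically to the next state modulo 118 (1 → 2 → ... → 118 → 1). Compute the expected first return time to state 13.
E[T_13 | X_0 = 13] = 118

The chain cycles deterministically, so starting at state 13 it returns in exactly 118 steps. Equivalently, the stationary distribution is uniform π_j = 1/118 for every state j, so by Kac's formula E[T_13] = 1/π_13 = 118.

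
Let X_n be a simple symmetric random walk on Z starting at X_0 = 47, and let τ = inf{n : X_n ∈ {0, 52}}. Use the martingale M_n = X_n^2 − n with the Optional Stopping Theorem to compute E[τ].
E[τ] = 235

M_n = X_n^2 − n is a martingale (since E[X_{n+1}^2 | F_n] = X_n^2 + 1). By OST (τ has finite mean in a bounded region), E[M_τ] = E[M_0] = X_0^2 − 0 = 47^2 = 2209. Also E[M_τ] = E[X_τ^2] − E[τ]. The walk exits at 0 or 52, with P(hit 52 first) = 47/52, so E[X_τ^2] = 52^2 · 47/52 + 0 = 2444. Thus E[τ] = E[X_τ^2] − E[M_τ] = 2444 − 2209 = 235 = 47(52 − 47) = 235.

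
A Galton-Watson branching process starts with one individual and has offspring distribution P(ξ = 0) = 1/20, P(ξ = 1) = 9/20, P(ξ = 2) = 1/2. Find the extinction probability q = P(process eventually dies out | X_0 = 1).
q = 1/10

The pgf is f(s) = 1/20 + 9/20·s + 1/2·s². The extinction probability q is the smallest fixed point of f in [0, 1]. Setting s = f(s):
  1/2·s² + (9/20 − 1)·s + 1/20 = 0
  1/2·s² − (1/20 + 1/2)·s + 1/20 = 0
which factors as (s − 1)·(1/2·s − 1/20) = 0, giving roots s = 1 and s = (1/20)/(1/2) = 1/10.
Mean offspring μ = 9/20 + 2·1/2 = 29/20 > 1 (supercritical), so q < 1. The extinction probability is the smaller root: q = (1/20)/(1/2) = 1/10.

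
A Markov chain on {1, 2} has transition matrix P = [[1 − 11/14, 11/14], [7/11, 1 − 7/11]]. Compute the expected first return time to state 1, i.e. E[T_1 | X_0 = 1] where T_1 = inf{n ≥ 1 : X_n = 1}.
E[T_1 | X_0 = 1] = 1/π_1 = 219/98

For an irreducible recurrent Markov chain with stationary distribution π, E[T_i | X_0 = i] = 1/π_i (Kac's formula). Here π_1 = (7/11)/(11/14 + 7/11) = (7/11)/(219/154) = 98/219, so E[T_1 | X_0 = 1] = 1/π_1 = (11/14 + 7/11)/(7/11) = (219/154)/(7/11) = 219/98.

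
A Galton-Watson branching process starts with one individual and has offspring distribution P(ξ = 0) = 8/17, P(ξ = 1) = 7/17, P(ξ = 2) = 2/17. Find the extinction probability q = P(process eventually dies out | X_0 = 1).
q = 1

Mean offspring μ = 0·8/17 + 1·7/17 + 2·2/17 = 11/17 ≤ 1. For μ ≤ 1 with offspring not concentrated at 1, the Galton-Watson process goes extinct almost surely, so q = 1.
(Algebraic check: The pgf is f(s) = 8/17 + 7/17·s + 2/17·s². The extinction probability q is the smallest fixed point of f in [0, 1]. Setting s = f(s):
  2/17·s² + (7/17 − 1)·s + 8/17 = 0
  2/17·s² − (8/17 + 2/17)·s + 8/17 = 0
which factors as (s − 1)·(2/17·s − 8/17) = 0, giving roots s = 1 and s = (8/17)/(2/17) = 4. Since 4 ≥ 1, the smallest root in [0, 1] is s = 1.)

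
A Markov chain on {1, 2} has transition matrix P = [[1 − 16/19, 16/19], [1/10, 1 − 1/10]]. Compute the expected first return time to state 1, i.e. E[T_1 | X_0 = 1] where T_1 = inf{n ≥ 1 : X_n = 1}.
E[T_1 | X_0 = 1] = 1/π_1 = 179/19

For an irreducible recurrent Markov chain with stationary distribution π, E[T_i | X_0 = i] = 1/π_i (Kac's formula). Here π_1 = (1/10)/(16/19 + 1/10) = (1/10)/(179/190) = 19/179, so E[T_1 | X_0 = 1] = 1/π_1 = (16/19 + 1/10)/(1/10) = (179/190)/(1/10) = 179/19.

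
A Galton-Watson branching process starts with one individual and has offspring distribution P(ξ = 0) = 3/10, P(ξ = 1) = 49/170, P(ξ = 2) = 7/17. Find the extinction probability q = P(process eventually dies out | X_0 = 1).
q = 51/70

The pgf is f(s) = 3/10 + 49/170·s + 7/17·s². The extinction probability q is the smallest fixed point of f in [0, 1]. Setting s = f(s):
  7/17·s² + (49/170 − 1)·s + 3/10 = 0
  7/17·s² − (3/10 + 7/17)·s + 3/10 = 0
which factors as (s − 1)·(7/17·s − 3/10) = 0, giving roots s = 1 and s = (3/10)/(7/17) = 51/70.
Mean offspring μ = 49/170 + 2·7/17 = 189/170 > 1 (supercritical), so q < 1. The extinction probability is the smaller root: q = (3/10)/(7/17) = 51/70.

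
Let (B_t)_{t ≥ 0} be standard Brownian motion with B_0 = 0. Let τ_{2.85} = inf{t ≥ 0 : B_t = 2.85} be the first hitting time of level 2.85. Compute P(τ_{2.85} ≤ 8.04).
P(τ_{2.85} ≤ 8.04) = 2(1 − Φ(2.85/√8.04)) = 2(1 − Φ(1.0051)) ≈ 0.3148

By the reflection principle for standard BM, P(τ_b ≤ t) = 2 · P(B_t ≥ b). Since B_t ~ N(0, t), P(B_t ≥ 2.85) = 1 − Φ(2.85/√t) = 1 − Φ(2.85/√8.04) = 1 − Φ(1.0051) ≈ 0.15742. Doubling: P(τ_{2.85} ≤ 8.04) ≈ 2 · 0.15742 = 0.31484 ≈ 0.3148.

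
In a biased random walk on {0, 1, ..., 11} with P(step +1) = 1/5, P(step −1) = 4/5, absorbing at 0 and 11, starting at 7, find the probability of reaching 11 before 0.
P(hit 11 before 0) = (1 − (4)^7) / (1 − (4)^11) = 5461/1398101

Let u_k denote P(reach 11 before 0 | start at k). Boundary: u_0 = 0, u_11 = 1. Recurrence: u_k = 1/5·u_{k+1} + 4/5·u_{k-1} for 1 ≤ k ≤ 10. Try u_k = A + B·r^k with r = q/p = (4/5)/(1/5) = 4. Substitution satisfies the recurrence; boundary conditions give:
  u_k = (1 − r^k) / (1 − r^N) = (1 − (4)^7) / (1 − (4)^11) = 5461/1398101.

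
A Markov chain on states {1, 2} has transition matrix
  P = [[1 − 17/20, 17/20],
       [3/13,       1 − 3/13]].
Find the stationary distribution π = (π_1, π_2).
π_1 = 60/281, π_2 = 221/281

Solve πP = π with π_1 + π_2 = 1. From πP = π: π_1 · (1 − 17/20) + π_2 · 3/13 = π_1 ⇒ π_2 · 3/13 = π_1 · 17/20 ⇒ π_2/π_1 = (17/20)/(3/13) = 221/60. Together with π_1 + π_2 = 1:
  π_1 = (3/13)/(17/20 + 3/13) = (3/13)/(281/260) = 60/281,
  π_2 = (17/20)/(17/20 + 3/13) = (17/20)/(281/260) = 221/281.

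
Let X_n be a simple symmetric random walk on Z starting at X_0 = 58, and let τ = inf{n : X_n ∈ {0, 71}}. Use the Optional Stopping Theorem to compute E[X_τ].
E[X_τ] = 58

X_n is a martingale and τ is a bounded-mean stopping time (indeed τ is finite a.s. with bounded expectation since the walk is in a bounded region). By the OST, E[X_τ] = E[X_0] = 58. Equivalently: E[X_τ] = 71 · P(hit 71 first) + 0 · P(hit 0 first) = 71 · (58/71) = 58.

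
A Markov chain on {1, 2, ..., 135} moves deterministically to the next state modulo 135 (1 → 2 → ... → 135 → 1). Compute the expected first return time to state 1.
E[T_1 | X_0 = 1] = 135

The chain cycles deterministically, so starting at state 1 it returns in exactly 135 steps. Equivalently, the stationary distribution is uniform π_j = 1/135 for every state j, so by Kac's formula E[T_1] = 1/π_1 = 135.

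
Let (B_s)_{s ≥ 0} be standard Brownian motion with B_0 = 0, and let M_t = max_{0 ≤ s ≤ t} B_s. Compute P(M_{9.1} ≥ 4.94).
P(M_{9.1} ≥ 4.94) = 2·P(B_{9.1} ≥ 4.94) = 2(1 − Φ(4.94/√9.1)) ≈ 0.1015

By the reflection principle for Brownian motion, P(M_t ≥ a) = 2 · P(B_t ≥ a) for a ≥ 0. Since B_t ~ N(0, t), P(B_t ≥ 4.94) = 1 − Φ(4.94/√t) = 1 − Φ(4.94/√9.1) = 1 − Φ(1.6376). So
  P(M_{9.1} ≥ 4.94) = 2(1 − Φ(1.6376)) ≈ 0.1015.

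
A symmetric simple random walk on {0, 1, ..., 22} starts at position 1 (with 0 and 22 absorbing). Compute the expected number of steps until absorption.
E[τ | X_0 = 1] = 21

Let v_k = E[τ | X_0 = k]. Boundary: v_0 = v_22 = 0. Recurrence: v_k = 1 + (v_{k-1} + v_{k+1})/2 for 1 ≤ k ≤ 21. The particular solution to v_k − (v_{k-1} + v_{k+1})/2 = 1 is v_k = −k^2. Adding homogeneous solution A + B k and matching boundaries gives v_k = k (22 − k). Substituting k = 1: v_1 = 1 · 21 = 21.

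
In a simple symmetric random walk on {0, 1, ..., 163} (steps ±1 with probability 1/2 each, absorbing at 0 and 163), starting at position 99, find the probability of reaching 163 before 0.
P(hit 163 before 0) = 99/163

Let u_k = P(hit 163 before 0 | start at k). Then u_0 = 0, u_163 = 1, and u_k = u_{k-1}/2 + u_{k+1}/2 for 1 ≤ k ≤ 162. This harmonic recurrence is solved by u_k = k/163, giving u_99 = 99/163.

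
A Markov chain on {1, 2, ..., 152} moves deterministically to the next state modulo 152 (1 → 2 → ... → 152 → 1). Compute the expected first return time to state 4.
E[T_4 | X_0 = 4] = 152

The chain cycles deterministically, so starting at state 4 it returns in exactly 152 steps. Equivalently, the stationary distribution is uniform π_j = 1/152 for every state j, so by Kac's formula E[T_4] = 1/π_4 = 152.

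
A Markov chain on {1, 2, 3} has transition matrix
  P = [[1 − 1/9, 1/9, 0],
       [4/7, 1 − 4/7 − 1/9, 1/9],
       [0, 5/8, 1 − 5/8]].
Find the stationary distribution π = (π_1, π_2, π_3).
π = (1620/1991, 315/1991, 56/1991)

This is a birth-death chain on three states, which satisfies detailed balance: π_1 · P_{12} = π_2 · P_{21} and π_2 · P_{23} = π_3 · P_{32}.
From π_1 · 1/9 = π_2 · 4/7: π_2/π_1 = (1/9)/(4/7) = 7/36.
From π_2 · 1/9 = π_3 · 5/8: π_3/π_2 = (1/9)/(5/8) = 8/45.
Take π_1 proportional to 1; then unnormalized π = (1, 7/36, 14/405). Normalize by dividing by the sum 1991/1620:
  π = (1620/1991, 315/1991, 56/1991).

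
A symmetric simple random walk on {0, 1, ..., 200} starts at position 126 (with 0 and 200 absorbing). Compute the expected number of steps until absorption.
E[τ | X_0 = 126] = 9324

Let v_k = E[τ | X_0 = k]. Boundary: v_0 = v_200 = 0. Recurrence: v_k = 1 + (v_{k-1} + v_{k+1})/2 for 1 ≤ k ≤ 199. The particular solution to v_k − (v_{k-1} + v_{k+1})/2 = 1 is v_k = −k^2. Adding homogeneous solution A + B k and matching boundaries gives v_k = k (200 − k). Substituting k = 126: v_126 = 126 · 74 = 9324.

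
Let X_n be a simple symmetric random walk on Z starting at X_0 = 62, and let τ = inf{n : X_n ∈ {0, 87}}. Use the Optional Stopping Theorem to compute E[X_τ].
E[X_τ] = 62

X_n is a martingale and τ is a bounded-mean stopping time (indeed τ is finite a.s. with bounded expectation since the walk is in a bounded region). By the OST, E[X_τ] = E[X_0] = 62. Equivalently: E[X_τ] = 87 · P(hit 87 first) + 0 · P(hit 0 first) = 87 · (62/87) = 62.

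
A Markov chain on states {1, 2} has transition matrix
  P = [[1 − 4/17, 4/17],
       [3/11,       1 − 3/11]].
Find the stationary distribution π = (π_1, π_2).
π_1 = 51/95, π_2 = 44/95

Solve πP = π with π_1 + π_2 = 1. From πP = π: π_1 · (1 − 4/17) + π_2 · 3/11 = π_1 ⇒ π_2 · 3/11 = π_1 · 4/17 ⇒ π_2/π_1 = (4/17)/(3/11) = 44/51. Together with π_1 + π_2 = 1:
  π_1 = (3/11)/(4/17 + 3/11) = (3/11)/(95/187) = 51/95,
  π_2 = (4/17)/(4/17 + 3/11) = (4/17)/(95/187) = 44/95.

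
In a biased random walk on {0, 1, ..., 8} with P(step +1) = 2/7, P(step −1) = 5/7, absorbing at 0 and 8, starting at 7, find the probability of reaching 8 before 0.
P(hit 8 before 0) = (1 − (5/2)^7) / (1 − (5/2)^8) = 51998/130123

Let u_k denote P(reach 8 before 0 | start at k). Boundary: u_0 = 0, u_8 = 1. Recurrence: u_k = 2/7·u_{k+1} + 5/7·u_{k-1} for 1 ≤ k ≤ 7. Try u_k = A + B·r^k with r = q/p = (5/7)/(2/7) = 5/2. Substitution satisfies the recurrence; boundary conditions give:
  u_k = (1 − r^k) / (1 − r^N) = (1 − (5/2)^7) / (1 − (5/2)^8) = 51998/130123.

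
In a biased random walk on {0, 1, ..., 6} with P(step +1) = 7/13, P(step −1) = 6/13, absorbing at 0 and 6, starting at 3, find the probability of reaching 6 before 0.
P(hit 6 before 0) = (1 − (6/7)^3) / (1 − (6/7)^6) = 343/559

Let u_k denote P(reach 6 before 0 | start at k). Boundary: u_0 = 0, u_6 = 1. Recurrence: u_k = 7/13·u_{k+1} + 6/13·u_{k-1} for 1 ≤ k ≤ 5. Try u_k = A + B·r^k with r = q/p = (6/13)/(7/13) = 6/7. Substitution satisfies the recurrence; boundary conditions give:
  u_k = (1 − r^k) / (1 − r^N) = (1 − (6/7)^3) / (1 − (6/7)^6) = 343/559.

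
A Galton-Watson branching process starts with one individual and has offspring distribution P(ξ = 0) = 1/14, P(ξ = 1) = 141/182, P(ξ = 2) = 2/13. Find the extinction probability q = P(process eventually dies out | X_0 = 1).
q = 13/28

The pgf is f(s) = 1/14 + 141/182·s + 2/13·s². The extinction probability q is the smallest fixed point of f in [0, 1]. Setting s = f(s):
  2/13·s² + (141/182 − 1)·s + 1/14 = 0
  2/13·s² − (1/14 + 2/13)·s + 1/14 = 0
which factors as (s − 1)·(2/13·s − 1/14) = 0, giving roots s = 1 and s = (1/14)/(2/13) = 13/28.
Mean offspring μ = 141/182 + 2·2/13 = 197/182 > 1 (supercritical), so q < 1. The extinction probability is the smaller root: q = (1/14)/(2/13) = 13/28.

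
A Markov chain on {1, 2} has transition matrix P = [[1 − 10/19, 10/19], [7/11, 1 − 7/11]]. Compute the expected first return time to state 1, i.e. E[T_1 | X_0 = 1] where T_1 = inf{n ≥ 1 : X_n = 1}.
E[T_1 | X_0 = 1] = 1/π_1 = 243/133

For an irreducible recurrent Markov chain with stationary distribution π, E[T_i | X_0 = i] = 1/π_i (Kac's formula). Here π_1 = (7/11)/(10/19 + 7/11) = (7/11)/(243/209) = 133/243, so E[T_1 | X_0 = 1] = 1/π_1 = (10/19 + 7/11)/(7/11) = (243/209)/(7/11) = 243/133.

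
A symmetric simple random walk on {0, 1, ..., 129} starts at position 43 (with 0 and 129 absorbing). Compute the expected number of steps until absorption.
E[τ | X_0 = 43] = 3698

Let v_k = E[τ | X_0 = k]. Boundary: v_0 = v_129 = 0. Recurrence: v_k = 1 + (v_{k-1} + v_{k+1})/2 for 1 ≤ k ≤ 128. The particular solution to v_k − (v_{k-1} + v_{k+1})/2 = 1 is v_k = −k^2. Adding homogeneous solution A + B k and matching boundaries gives v_k = k (129 − k). Substituting k = 43: v_43 = 43 · 86 = 3698.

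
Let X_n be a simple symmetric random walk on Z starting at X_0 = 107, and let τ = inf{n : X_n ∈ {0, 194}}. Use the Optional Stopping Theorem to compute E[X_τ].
E[X_τ] = 107

X_n is a martingale and τ is a bounded-mean stopping time (indeed τ is finite a.s. with bounded expectation since the walk is in a bounded region). By the OST, E[X_τ] = E[X_0] = 107. Equivalently: E[X_τ] = 194 · P(hit 194 first) + 0 · P(hit 0 first) = 194 · (107/194) = 107.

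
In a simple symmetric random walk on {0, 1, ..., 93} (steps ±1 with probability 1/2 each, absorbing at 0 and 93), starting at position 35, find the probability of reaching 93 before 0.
P(hit 93 before 0) = 35/93

Let u_k = P(hit 93 before 0 | start at k). Then u_0 = 0, u_93 = 1, and u_k = u_{k-1}/2 + u_{k+1}/2 for 1 ≤ k ≤ 92. This harmonic recurrence is solved by u_k = k/93, giving u_35 = 35/93.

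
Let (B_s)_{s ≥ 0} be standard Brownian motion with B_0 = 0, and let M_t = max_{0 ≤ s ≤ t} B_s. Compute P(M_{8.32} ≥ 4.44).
P(M_{8.32} ≥ 4.44) = 2·P(B_{8.32} ≥ 4.44) = 2(1 − Φ(4.44/√8.32)) ≈ 0.1237

By the reflection principle for Brownian motion, P(M_t ≥ a) = 2 · P(B_t ≥ a) for a ≥ 0. Since B_t ~ N(0, t), P(B_t ≥ 4.44) = 1 − Φ(4.44/√t) = 1 − Φ(4.44/√8.32) = 1 − Φ(1.5393). So
  P(M_{8.32} ≥ 4.44) = 2(1 − Φ(1.5393)) ≈ 0.1237.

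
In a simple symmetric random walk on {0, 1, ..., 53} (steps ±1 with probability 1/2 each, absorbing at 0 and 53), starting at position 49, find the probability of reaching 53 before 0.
P(hit 53 before 0) = 49/53

Let u_k = P(hit 53 before 0 | start at k). Then u_0 = 0, u_53 = 1, and u_k = u_{k-1}/2 + u_{k+1}/2 for 1 ≤ k ≤ 52. This harmonic recurrence is solved by u_k = k/53, giving u_49 = 49/53.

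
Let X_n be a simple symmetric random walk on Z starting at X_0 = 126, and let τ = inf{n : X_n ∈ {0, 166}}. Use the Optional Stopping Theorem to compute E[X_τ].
E[X_τ] = 126

X_n is a martingale and τ is a bounded-mean stopping time (indeed τ is finite a.s. with bounded expectation since the walk is in a bounded region). By the OST, E[X_τ] = E[X_0] = 126. Equivalently: E[X_τ] = 166 · P(hit 166 first) + 0 · P(hit 0 first) = 166 · (126/166) = 126.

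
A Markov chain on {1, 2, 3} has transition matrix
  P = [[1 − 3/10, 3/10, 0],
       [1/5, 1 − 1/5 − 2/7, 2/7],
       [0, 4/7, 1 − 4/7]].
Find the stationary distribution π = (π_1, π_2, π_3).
π = (4/13, 6/13, 3/13)

This is a birth-death chain on three states, which satisfies detailed balance: π_1 · P_{12} = π_2 · P_{21} and π_2 · P_{23} = π_3 · P_{32}.
From π_1 · 3/10 = π_2 · 1/5: π_2/π_1 = (3/10)/(1/5) = 3/2.
From π_2 · 2/7 = π_3 · 4/7: π_3/π_2 = (2/7)/(4/7) = 1/2.
Take π_1 proportional to 1; then unnormalized π = (1, 3/2, 3/4). Normalize by dividing by the sum 13/4:
  π = (4/13, 6/13, 3/13).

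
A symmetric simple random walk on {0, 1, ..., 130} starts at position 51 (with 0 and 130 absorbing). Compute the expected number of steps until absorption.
E[τ | X_0 = 51] = 4029

Let v_k = E[τ | X_0 = k]. Boundary: v_0 = v_130 = 0. Recurrence: v_k = 1 + (v_{k-1} + v_{k+1})/2 for 1 ≤ k ≤ 129. The particular solution to v_k − (v_{k-1} + v_{k+1})/2 = 1 is v_k = −k^2. Adding homogeneous solution A + B k and matching boundaries gives v_k = k (130 − k). Substituting k = 51: v_51 = 51 · 79 = 4029.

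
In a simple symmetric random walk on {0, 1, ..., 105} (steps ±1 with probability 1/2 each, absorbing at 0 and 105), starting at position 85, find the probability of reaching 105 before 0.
P(hit 105 before 0) = 85/105 = 17/21

Let u_k = P(hit 105 before 0 | start at k). Then u_0 = 0, u_105 = 1, and u_k = u_{k-1}/2 + u_{k+1}/2 for 1 ≤ k ≤ 104. This harmonic recurrence is solved by u_k = k/105, giving u_85 = 85/105 = 17/21.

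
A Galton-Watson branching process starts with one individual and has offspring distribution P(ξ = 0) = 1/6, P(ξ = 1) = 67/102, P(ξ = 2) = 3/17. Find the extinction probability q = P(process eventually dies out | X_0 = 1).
q = 17/18

The pgf is f(s) = 1/6 + 67/102·s + 3/17·s². The extinction probability q is the smallest fixed point of f in [0, 1]. Setting s = f(s):
  3/17·s² + (67/102 − 1)·s + 1/6 = 0
  3/17·s² − (1/6 + 3/17)·s + 1/6 = 0
which factors as (s − 1)·(3/17·s − 1/6) = 0, giving roots s = 1 and s = (1/6)/(3/17) = 17/18.
Mean offspring μ = 67/102 + 2·3/17 = 103/102 > 1 (supercritical), so q < 1. The extinction probability is the smaller root: q = (1/6)/(3/17) = 17/18.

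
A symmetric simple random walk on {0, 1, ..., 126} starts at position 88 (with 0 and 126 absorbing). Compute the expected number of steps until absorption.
E[τ | X_0 = 88] = 3344

Let v_k = E[τ | X_0 = k]. Boundary: v_0 = v_126 = 0. Recurrence: v_k = 1 + (v_{k-1} + v_{k+1})/2 for 1 ≤ k ≤ 125. The particular solution to v_k − (v_{k-1} + v_{k+1})/2 = 1 is v_k = −k^2. Adding homogeneous solution A + B k and matching boundaries gives v_k = k (126 − k). Substituting k = 88: v_88 = 88 · 38 = 3344.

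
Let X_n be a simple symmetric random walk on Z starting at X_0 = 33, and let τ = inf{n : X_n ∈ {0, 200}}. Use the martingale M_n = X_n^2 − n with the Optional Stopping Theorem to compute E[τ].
E[τ] = 5511

M_n = X_n^2 − n is a martingale (since E[X_{n+1}^2 | F_n] = X_n^2 + 1). By OST (τ has finite mean in a bounded region), E[M_τ] = E[M_0] = X_0^2 − 0 = 33^2 = 1089. Also E[M_τ] = E[X_τ^2] − E[τ]. The walk exits at 0 or 200, with P(hit 200 first) = 33/200, so E[X_τ^2] = 200^2 · 33/200 + 0 = 6600. Thus E[τ] = E[X_τ^2] − E[M_τ] = 6600 − 1089 = 5511 = 33(200 − 33) = 5511.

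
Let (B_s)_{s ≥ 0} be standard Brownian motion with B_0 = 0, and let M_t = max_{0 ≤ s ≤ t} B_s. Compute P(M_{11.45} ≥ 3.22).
P(M_{11.45} ≥ 3.22) = 2·P(B_{11.45} ≥ 3.22) = 2(1 − Φ(3.22/√11.45)) ≈ 0.3413

By the reflection principle for Brownian motion, P(M_t ≥ a) = 2 · P(B_t ≥ a) for a ≥ 0. Since B_t ~ N(0, t), P(B_t ≥ 3.22) = 1 − Φ(3.22/√t) = 1 − Φ(3.22/√11.45) = 1 − Φ(0.9516). So
  P(M_{11.45} ≥ 3.22) = 2(1 − Φ(0.9516)) ≈ 0.3413.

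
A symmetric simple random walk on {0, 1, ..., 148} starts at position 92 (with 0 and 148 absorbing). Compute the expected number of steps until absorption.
E[τ | X_0 = 92] = 5152

Let v_k = E[τ | X_0 = k]. Boundary: v_0 = v_148 = 0. Recurrence: v_k = 1 + (v_{k-1} + v_{k+1})/2 for 1 ≤ k ≤ 147. The particular solution to v_k − (v_{k-1} + v_{k+1})/2 = 1 is v_k = −k^2. Adding homogeneous solution A + B k and matching boundaries gives v_k = k (148 − k). Substituting k = 92: v_92 = 92 · 56 = 5152.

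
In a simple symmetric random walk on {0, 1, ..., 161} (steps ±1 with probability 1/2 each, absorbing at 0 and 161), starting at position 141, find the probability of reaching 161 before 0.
P(hit 161 before 0) = 141/161

Let u_k = P(hit 161 before 0 | start at k). Then u_0 = 0, u_161 = 1, and u_k = u_{k-1}/2 + u_{k+1}/2 for 1 ≤ k ≤ 160. This harmonic recurrence is solved by u_k = k/161, giving u_141 = 141/161.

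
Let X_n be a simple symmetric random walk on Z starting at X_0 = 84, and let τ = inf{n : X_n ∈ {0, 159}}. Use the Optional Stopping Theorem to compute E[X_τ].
E[X_τ] = 84

X_n is a martingale and τ is a bounded-mean stopping time (indeed τ is finite a.s. with bounded expectation since the walk is in a bounded region). By the OST, E[X_τ] = E[X_0] = 84. Equivalently: E[X_τ] = 159 · P(hit 159 first) + 0 · P(hit 0 first) = 159 · (84/159) = 84.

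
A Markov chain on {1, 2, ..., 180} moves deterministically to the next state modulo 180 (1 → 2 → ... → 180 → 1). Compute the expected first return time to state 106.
E[T_106 | X_0 = 106] = 180

The chain cycles deterministically, so starting at state 106 it returns in exactly 180 steps. Equivalently, the stationary distribution is uniform π_j = 1/180 for every state j, so by Kac's formula E[T_106] = 1/π_106 = 180.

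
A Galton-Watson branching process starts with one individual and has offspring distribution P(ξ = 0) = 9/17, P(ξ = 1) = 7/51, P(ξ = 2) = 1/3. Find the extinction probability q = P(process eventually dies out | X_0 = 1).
q = 1

Mean offspring μ = 0·9/17 + 1·7/51 + 2·1/3 = 41/51 ≤ 1. For μ ≤ 1 with offspring not concentrated at 1, the Galton-Watson process goes extinct almost surely, so q = 1.
(Algebraic check: The pgf is f(s) = 9/17 + 7/51·s + 1/3·s². The extinction probability q is the smallest fixed point of f in [0, 1]. Setting s = f(s):
  1/3·s² + (7/51 − 1)·s + 9/17 = 0
  1/3·s² − (9/17 + 1/3)·s + 9/17 = 0
which factors as (s − 1)·(1/3·s − 9/17) = 0, giving roots s = 1 and s = (9/17)/(1/3) = 27/17. Since 27/17 ≥ 1, the smallest root in [0, 1] is s = 1.)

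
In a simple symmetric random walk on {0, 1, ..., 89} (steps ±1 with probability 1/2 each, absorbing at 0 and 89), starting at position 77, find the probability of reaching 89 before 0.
P(hit 89 before 0) = 77/89

Let u_k = P(hit 89 before 0 | start at k). Then u_0 = 0, u_89 = 1, and u_k = u_{k-1}/2 + u_{k+1}/2 for 1 ≤ k ≤ 88. This harmonic recurrence is solved by u_k = k/89, giving u_77 = 77/89.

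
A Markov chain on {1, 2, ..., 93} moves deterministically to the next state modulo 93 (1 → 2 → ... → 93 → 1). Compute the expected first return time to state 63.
E[T_63 | X_0 = 63] = 93

The chain cycles deterministically, so starting at state 63 it returns in exactly 93 steps. Equivalently, the stationary distribution is uniform π_j = 1/93 for every state j, so by Kac's formula E[T_63] = 1/π_63 = 93.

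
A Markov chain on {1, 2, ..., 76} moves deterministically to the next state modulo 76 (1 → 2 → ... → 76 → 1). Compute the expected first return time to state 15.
E[T_15 | X_0 = 15] = 76

The chain cycles deterministically, so starting at state 15 it returns in exactly 76 steps. Equivalently, the stationary distribution is uniform π_j = 1/76 for every state j, so by Kac's formula E[T_15] = 1/π_15 = 76.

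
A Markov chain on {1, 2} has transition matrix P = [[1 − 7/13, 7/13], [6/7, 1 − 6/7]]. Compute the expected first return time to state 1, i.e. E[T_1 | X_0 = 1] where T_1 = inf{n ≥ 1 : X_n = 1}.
E[T_1 | X_0 = 1] = 1/π_1 = 127/78

For an irreducible recurrent Markov chain with stationary distribution π, E[T_i | X_0 = i] = 1/π_i (Kac's formula). Here π_1 = (6/7)/(7/13 + 6/7) = (6/7)/(127/91) = 78/127, so E[T_1 | X_0 = 1] = 1/π_1 = (7/13 + 6/7)/(6/7) = (127/91)/(6/7) = 127/78.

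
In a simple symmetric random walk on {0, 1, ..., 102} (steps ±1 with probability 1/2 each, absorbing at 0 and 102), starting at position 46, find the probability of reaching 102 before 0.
P(hit 102 before 0) = 46/102 = 23/51

Let u_k = P(hit 102 before 0 | start at k). Then u_0 = 0, u_102 = 1, and u_k = u_{k-1}/2 + u_{k+1}/2 for 1 ≤ k ≤ 101. This harmonic recurrence is solved by u_k = k/102, giving u_46 = 46/102 = 23/51.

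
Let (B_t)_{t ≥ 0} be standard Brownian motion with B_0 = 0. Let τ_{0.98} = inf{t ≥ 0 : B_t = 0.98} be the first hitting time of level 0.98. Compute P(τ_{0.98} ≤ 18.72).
P(τ_{0.98} ≤ 18.72) = 2(1 − Φ(0.98/√18.72)) = 2(1 − Φ(0.2265)) ≈ 0.8208

By the reflection principle for standard BM, P(τ_b ≤ t) = 2 · P(B_t ≥ b). Since B_t ~ N(0, t), P(B_t ≥ 0.98) = 1 − Φ(0.98/√t) = 1 − Φ(0.98/√18.72) = 1 − Φ(0.2265) ≈ 0.41041. Doubling: P(τ_{0.98} ≤ 18.72) ≈ 2 · 0.41041 = 0.82082 ≈ 0.8208.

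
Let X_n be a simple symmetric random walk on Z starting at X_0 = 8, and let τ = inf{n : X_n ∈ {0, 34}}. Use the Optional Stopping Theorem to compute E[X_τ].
E[X_τ] = 8

X_n is a martingale and τ is a bounded-mean stopping time (indeed τ is finite a.s. with bounded expectation since the walk is in a bounded region). By the OST, E[X_τ] = E[X_0] = 8. Equivalently: E[X_τ] = 34 · P(hit 34 first) + 0 · P(hit 0 first) = 34 · (8/34) = 8.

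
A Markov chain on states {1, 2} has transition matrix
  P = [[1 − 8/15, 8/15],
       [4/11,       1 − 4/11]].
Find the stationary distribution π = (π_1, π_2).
π_1 = 15/37, π_2 = 22/37

Solve πP = π with π_1 + π_2 = 1. From πP = π: π_1 · (1 − 8/15) + π_2 · 4/11 = π_1 ⇒ π_2 · 4/11 = π_1 · 8/15 ⇒ π_2/π_1 = (8/15)/(4/11) = 22/15. Together with π_1 + π_2 = 1:
  π_1 = (4/11)/(8/15 + 4/11) = (4/11)/(148/165) = 15/37,
  π_2 = (8/15)/(8/15 + 4/11) = (8/15)/(148/165) = 22/37.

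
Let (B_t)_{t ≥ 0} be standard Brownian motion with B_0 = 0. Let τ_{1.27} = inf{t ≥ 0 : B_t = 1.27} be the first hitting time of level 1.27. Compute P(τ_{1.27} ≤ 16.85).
P(τ_{1.27} ≤ 16.85) = 2(1 − Φ(1.27/√16.85)) = 2(1 − Φ(0.3094)) ≈ 0.7570

By the reflection principle for standard BM, P(τ_b ≤ t) = 2 · P(B_t ≥ b). Since B_t ~ N(0, t), P(B_t ≥ 1.27) = 1 − Φ(1.27/√t) = 1 − Φ(1.27/√16.85) = 1 − Φ(0.3094) ≈ 0.37851. Doubling: P(τ_{1.27} ≤ 16.85) ≈ 2 · 0.37851 = 0.75702 ≈ 0.7570.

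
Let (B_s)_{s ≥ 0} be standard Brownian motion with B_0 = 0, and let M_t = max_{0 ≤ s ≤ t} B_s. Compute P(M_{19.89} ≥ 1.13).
P(M_{19.89} ≥ 1.13) = 2·P(B_{19.89} ≥ 1.13) = 2(1 − Φ(1.13/√19.89)) ≈ 0.8000

By the reflection principle for Brownian motion, P(M_t ≥ a) = 2 · P(B_t ≥ a) for a ≥ 0. Since B_t ~ N(0, t), P(B_t ≥ 1.13) = 1 − Φ(1.13/√t) = 1 − Φ(1.13/√19.89) = 1 − Φ(0.2534). So
  P(M_{19.89} ≥ 1.13) = 2(1 − Φ(0.2534)) ≈ 0.8000.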